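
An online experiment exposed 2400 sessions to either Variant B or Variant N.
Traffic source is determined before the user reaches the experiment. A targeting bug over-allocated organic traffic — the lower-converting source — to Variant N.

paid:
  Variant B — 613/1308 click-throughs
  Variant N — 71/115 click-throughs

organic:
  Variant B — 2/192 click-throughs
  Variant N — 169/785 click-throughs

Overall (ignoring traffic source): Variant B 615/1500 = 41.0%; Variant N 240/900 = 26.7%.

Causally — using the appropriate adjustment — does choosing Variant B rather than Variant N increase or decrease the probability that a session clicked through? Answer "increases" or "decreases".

decreases

Since traffic source is a pre-existing factor (not a product of the variant) and it affects the outcome on its own, it is a confounder. The stratified rates, not the pooled rate, identify the causal effect.
Within each level — paid: 46.9% vs 61.7%; organic: 1.0% vs 21.5% — Variant N is higher every time.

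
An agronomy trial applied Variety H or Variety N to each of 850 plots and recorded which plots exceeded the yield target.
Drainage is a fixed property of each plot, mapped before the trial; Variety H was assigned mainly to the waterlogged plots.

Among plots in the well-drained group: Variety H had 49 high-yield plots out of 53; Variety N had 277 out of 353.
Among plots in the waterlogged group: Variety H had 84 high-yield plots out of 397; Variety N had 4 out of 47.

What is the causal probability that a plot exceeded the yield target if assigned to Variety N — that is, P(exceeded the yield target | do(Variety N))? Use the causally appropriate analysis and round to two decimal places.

Since field drainage is a pre-existing factor (not a product of the variety) and it affects the outcome on its own, it is a confounder. The stratified rates, not the pooled rate, identify the causal effect.
Standardising Variety N to the population field drainage mix: 0.478·277/353 + 0.522·4/47 = 0.419.

0.42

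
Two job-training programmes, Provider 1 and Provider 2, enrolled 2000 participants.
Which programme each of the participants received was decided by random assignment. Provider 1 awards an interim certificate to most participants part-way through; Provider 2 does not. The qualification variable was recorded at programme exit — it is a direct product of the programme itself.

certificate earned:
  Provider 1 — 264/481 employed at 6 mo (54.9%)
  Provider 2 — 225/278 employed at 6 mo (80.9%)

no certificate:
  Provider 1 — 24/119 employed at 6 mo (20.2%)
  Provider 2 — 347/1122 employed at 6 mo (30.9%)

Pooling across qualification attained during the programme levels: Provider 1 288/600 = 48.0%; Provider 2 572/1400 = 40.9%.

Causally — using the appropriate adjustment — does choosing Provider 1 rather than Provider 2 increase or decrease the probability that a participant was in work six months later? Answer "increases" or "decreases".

The stratified and pooled comparisons disagree (Provider 2 wins within each qualification attained during the programme; Provider 1 wins overall), so the answer turns on the causal role of qualification attained during the programme.
Qualification attained during the programme here is a post-treatment variable shaped by the programme; conditioning on it would introduce bias rather than remove it. The overall comparison is the causal one.
Pooled: Provider 1 48.0% vs Provider 2 40.9%; Provider 1 is higher overall.

increases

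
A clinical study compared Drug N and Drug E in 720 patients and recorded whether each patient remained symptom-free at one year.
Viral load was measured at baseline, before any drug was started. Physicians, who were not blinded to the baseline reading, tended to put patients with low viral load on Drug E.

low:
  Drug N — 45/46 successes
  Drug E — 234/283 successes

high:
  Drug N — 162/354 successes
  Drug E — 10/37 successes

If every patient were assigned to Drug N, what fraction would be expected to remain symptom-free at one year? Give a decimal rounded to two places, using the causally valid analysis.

The stratified and pooled comparisons disagree (Drug N wins within each viral load; Drug E wins overall), so the answer turns on the causal role of viral load.
Since viral load is a pre-existing factor (not a product of the drug) and it affects the outcome on its own, it is a confounder. The stratified rates, not the pooled rate, identify the causal effect.
Standardising Drug N to the population viral load mix: 0.457·45/46 + 0.543·162/354 = 0.696.

0.70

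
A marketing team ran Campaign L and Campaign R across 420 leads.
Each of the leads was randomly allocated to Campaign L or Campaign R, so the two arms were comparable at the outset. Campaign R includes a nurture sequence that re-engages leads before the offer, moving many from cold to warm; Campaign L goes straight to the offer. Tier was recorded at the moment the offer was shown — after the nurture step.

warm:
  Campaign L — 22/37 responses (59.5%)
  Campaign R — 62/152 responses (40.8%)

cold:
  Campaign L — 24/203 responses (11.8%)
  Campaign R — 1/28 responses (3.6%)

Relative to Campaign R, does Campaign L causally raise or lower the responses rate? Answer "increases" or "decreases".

decreases

Engagement tier is downstream of the campaign. One should not condition on a consequence of treatment, so the overall rates are the right comparison.
Pooled: Campaign L 19.2% vs Campaign R 35.0%; Campaign R is higher overall.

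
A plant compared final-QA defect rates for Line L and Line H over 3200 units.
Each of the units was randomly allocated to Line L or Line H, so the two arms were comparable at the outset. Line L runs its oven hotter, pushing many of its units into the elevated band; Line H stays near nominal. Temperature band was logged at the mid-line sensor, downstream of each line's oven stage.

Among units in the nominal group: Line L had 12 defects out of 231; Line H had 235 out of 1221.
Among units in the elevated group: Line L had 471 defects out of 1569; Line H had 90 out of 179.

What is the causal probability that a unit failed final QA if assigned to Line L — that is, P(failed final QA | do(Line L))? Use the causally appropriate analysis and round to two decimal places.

Because the line influences in-process temperature band, in-process temperature band is a post-treatment mediator, not a confounder. Stratifying on it would bias the estimate; the causal effect is the crude pooled difference.
So P(outcome | do(Line L)) is just the pooled rate for Line L: 483/1800 = 0.268.

0.27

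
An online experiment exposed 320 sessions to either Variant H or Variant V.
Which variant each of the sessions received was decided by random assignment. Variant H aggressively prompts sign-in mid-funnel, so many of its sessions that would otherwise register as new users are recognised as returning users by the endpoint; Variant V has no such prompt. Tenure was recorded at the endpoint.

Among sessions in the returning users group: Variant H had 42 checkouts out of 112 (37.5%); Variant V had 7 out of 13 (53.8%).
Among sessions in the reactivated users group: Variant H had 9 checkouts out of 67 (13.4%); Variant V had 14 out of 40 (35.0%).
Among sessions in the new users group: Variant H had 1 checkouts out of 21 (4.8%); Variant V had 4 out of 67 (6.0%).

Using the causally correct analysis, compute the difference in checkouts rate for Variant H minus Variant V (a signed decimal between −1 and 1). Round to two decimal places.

Stratifying would compare variants among sessions the variants themselves sorted into user tenure groups — a form of selection on an intermediate. The unconditioned pooled rates give the total causal effect.
The causal difference is the pooled difference: 0.260 − 0.208 = +0.052.

+0.05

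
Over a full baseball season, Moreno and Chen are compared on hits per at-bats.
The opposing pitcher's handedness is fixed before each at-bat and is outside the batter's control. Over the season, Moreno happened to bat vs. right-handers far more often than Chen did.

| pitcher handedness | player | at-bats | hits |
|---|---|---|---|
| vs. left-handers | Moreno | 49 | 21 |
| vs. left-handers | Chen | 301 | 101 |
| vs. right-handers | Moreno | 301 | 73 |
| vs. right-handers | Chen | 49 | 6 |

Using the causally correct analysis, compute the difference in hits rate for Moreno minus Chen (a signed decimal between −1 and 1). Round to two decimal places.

+0.11

Since pitcher handedness is a pre-existing factor (not a product of the player) and it affects the outcome on its own, it is a confounder. The stratified rates, not the pooled rate, identify the causal effect.
Adjusting over the population distribution of pitcher handedness: 0.500·(0.429−0.336) + 0.500·(0.243−0.122) = +0.107.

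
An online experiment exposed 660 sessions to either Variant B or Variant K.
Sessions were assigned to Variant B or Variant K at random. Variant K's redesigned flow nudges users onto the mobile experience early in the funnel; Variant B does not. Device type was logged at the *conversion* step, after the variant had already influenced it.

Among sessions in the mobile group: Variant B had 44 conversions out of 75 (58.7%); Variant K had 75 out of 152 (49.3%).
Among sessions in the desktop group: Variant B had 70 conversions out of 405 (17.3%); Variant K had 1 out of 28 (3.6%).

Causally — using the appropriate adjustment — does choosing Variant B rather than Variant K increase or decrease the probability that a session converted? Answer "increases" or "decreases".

decreases

The stratified and pooled comparisons disagree (Variant B wins within each device type; Variant K wins overall), so the answer turns on the causal role of device type.
Device type is downstream of the variant. One should not condition on a consequence of treatment, so the overall rates are the right comparison.
Pooled: Variant B 23.8% vs Variant K 42.2%; Variant K is higher overall.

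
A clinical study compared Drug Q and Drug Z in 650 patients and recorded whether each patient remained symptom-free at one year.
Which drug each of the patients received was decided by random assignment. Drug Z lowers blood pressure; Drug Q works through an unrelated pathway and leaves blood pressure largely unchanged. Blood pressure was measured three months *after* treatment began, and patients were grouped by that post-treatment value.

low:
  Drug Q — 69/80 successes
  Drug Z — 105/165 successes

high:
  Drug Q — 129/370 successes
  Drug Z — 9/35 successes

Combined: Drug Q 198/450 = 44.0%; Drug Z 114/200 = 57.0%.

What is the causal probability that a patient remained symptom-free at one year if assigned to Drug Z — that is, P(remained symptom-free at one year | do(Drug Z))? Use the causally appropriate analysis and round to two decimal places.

0.57

Stratifying would compare drugs among patients the drugs themselves sorted into blood pressure groups — a form of selection on an intermediate. The unconditioned pooled rates give the total causal effect.
So P(outcome | do(Drug Z)) is just the pooled rate for Drug Z: 114/200 = 0.570.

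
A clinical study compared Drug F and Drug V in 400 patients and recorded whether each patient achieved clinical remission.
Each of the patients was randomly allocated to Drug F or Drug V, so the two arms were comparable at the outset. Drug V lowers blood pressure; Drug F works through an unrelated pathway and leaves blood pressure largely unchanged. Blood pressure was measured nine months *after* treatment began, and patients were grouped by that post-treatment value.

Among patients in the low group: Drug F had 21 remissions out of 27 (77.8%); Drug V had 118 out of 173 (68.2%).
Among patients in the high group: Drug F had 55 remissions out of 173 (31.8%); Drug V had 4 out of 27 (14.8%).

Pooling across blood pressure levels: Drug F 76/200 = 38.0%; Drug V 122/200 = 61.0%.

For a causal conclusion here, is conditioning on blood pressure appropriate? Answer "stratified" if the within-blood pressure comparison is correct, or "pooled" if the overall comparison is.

Blood pressure is recorded after the drug and is itself shifted by it — it sits on the causal path from drug to outcome. Conditioning on a mediator would strip out part of the effect we want; the pooled comparison gives the total causal effect.
Pooled: Drug F 38.0% vs Drug V 61.0%; Drug V is higher overall.

pooled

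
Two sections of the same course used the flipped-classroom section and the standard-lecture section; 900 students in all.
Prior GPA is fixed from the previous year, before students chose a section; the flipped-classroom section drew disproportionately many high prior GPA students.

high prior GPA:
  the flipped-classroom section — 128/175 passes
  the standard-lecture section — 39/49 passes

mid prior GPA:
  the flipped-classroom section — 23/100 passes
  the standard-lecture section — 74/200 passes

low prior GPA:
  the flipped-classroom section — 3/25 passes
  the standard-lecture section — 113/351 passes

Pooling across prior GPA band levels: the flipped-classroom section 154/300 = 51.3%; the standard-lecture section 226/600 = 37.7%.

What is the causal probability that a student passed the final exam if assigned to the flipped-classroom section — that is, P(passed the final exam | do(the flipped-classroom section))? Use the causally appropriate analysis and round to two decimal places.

0.31

Nothing the teaching method does changes prior GPA band; the imbalance is an allocation artefact. With prior GPA band also predicting the outcome, the pooled figure is confounded, and the within-stratum comparison is the causal one.
Standardising the flipped-classroom section to the population prior GPA band mix: 0.249·128/175 + 0.333·23/100 + 0.418·3/25 = 0.309.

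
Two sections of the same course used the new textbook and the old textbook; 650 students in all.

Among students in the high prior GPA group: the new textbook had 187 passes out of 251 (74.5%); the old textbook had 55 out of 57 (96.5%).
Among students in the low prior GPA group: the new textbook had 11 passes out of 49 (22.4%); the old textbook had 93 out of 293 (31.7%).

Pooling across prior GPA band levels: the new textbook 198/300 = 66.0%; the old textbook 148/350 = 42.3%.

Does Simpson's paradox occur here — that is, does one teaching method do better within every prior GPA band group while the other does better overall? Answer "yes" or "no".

yes

Within each prior GPA band level (high prior GPA 74.5% vs 96.5%; low prior GPA 22.4% vs 31.7%), the old textbook has the higher rate every time. Pooled: 66.0% vs 42.3% — the new textbook has the higher rate overall. The two comparisons disagree.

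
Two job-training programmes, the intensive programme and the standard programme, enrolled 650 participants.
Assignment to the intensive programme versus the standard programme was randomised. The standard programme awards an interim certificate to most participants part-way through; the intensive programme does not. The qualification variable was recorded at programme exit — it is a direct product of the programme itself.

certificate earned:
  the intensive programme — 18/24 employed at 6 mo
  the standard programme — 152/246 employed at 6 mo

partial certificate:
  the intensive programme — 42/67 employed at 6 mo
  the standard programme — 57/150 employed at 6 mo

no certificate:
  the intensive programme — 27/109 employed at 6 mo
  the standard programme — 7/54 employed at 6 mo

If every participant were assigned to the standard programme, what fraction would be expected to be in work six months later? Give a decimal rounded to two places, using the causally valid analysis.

0.48

Qualification attained during the programme lies on the pathway programme → qualification attained during the programme → outcome, so adjusting for it blocks the indirect effect. For the total causal effect of programme, use the unadjusted pooled rates.
So P(outcome | do(the standard programme)) is just the pooled rate for the standard programme: 216/450 = 0.480.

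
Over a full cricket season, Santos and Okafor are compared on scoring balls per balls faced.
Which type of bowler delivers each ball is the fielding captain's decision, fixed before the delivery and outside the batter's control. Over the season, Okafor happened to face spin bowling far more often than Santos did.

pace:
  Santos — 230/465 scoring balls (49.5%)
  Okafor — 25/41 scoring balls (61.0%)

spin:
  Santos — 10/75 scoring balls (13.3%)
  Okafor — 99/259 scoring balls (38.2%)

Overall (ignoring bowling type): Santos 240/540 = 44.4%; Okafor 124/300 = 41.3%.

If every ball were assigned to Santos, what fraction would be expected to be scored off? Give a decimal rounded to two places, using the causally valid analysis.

0.35

The stratified and pooled comparisons disagree (Okafor wins within each bowling type; Santos wins overall), so the answer turns on the causal role of bowling type.
Here bowling type is a common cause — it drives both which player a case falls under and the outcome. The crude comparison mixes populations; the stratum-specific rates are the causally relevant ones.
Standardising Santos to the population bowling type mix: 0.602·230/465 + 0.398·10/75 = 0.351.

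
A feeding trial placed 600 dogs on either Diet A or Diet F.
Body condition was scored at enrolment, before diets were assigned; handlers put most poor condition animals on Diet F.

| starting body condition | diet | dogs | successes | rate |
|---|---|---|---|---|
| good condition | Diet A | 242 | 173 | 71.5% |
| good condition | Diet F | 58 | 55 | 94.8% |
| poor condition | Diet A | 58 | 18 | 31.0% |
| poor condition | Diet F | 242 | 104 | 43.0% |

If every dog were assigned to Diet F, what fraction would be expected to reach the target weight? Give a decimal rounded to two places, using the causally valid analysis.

0.69

Starting body condition is set before the diet has any effect — it is not caused by the diet — and it independently drives the outcome. That makes it a confounder, so the causal comparison is within starting body condition levels.
Standardising Diet F to the population starting body condition mix: 0.500·55/58 + 0.500·104/242 = 0.689.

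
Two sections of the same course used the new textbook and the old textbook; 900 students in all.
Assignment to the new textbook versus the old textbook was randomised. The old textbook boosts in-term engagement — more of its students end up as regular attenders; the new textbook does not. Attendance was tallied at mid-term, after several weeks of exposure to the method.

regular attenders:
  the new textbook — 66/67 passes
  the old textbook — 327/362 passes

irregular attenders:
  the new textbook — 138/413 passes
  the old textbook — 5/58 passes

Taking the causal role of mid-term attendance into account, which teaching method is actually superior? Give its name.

the new textbook is higher inside every mid-term attendance stratum but the old textbook is higher in aggregate. Whether to stratify depends on how mid-term attendance relates to the teaching method.
Mid-term attendance is recorded after the teaching method and is itself shifted by it — it sits on the causal path from teaching method to outcome. Conditioning on a mediator would strip out part of the effect we want; the pooled comparison gives the total causal effect.
Pooled: the new textbook 42.5% vs the old textbook 79.0%; the old textbook is higher overall.

the old textbook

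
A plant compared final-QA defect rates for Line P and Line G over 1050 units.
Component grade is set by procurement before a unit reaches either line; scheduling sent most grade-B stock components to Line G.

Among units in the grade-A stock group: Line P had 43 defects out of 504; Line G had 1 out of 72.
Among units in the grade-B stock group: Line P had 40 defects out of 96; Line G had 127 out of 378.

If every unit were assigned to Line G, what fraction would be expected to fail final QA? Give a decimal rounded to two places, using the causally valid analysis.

Line G is lower inside every component grade stratum but Line P is lower in aggregate. Whether to stratify depends on how component grade relates to the line.
Component grade is set before the line has any effect — it is not caused by the line — and it independently drives the outcome. That makes it a confounder, so the causal comparison is within component grade levels.
Standardising Line G to the population component grade mix: 0.549·1/72 + 0.451·127/378 = 0.159.

0.16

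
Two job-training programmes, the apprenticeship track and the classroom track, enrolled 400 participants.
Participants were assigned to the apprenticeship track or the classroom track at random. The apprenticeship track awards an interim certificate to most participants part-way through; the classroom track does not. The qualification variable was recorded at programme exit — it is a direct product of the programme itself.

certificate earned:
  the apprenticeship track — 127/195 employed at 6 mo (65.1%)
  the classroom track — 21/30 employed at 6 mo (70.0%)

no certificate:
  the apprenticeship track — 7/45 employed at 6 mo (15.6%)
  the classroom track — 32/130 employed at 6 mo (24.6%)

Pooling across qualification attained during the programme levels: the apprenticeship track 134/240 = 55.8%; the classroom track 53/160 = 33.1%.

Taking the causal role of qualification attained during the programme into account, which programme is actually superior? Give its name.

The qualification attained during the programme-specific comparison favours the classroom track throughout, but the pooled figures favour the apprenticeship track. The question is whether to condition on qualification attained during the programme.
Qualification attained during the programme is downstream of the programme. One should not condition on a consequence of treatment, so the overall rates are the right comparison.
Pooled: the apprenticeship track 55.8% vs the classroom track 33.1%; the apprenticeship track is higher overall.

the apprenticeship track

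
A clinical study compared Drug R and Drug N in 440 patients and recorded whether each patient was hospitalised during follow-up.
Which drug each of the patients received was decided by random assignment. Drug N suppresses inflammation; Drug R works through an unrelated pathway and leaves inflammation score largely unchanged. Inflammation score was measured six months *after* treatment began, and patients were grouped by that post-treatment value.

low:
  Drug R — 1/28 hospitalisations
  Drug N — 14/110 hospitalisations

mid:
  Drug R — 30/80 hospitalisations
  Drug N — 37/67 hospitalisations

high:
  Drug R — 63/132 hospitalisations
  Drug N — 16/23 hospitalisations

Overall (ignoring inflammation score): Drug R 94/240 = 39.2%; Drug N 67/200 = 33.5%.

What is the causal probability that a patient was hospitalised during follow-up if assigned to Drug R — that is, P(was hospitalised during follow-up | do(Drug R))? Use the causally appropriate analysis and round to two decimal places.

0.39

The inflammation score-specific comparison favours Drug R throughout, but the pooled figures favour Drug N. The question is whether to condition on inflammation score.
Inflammation score lies on the pathway drug → inflammation score → outcome, so adjusting for it blocks the indirect effect. For the total causal effect of drug, use the unadjusted pooled rates.
So P(outcome | do(Drug R)) is just the pooled rate for Drug R: 94/240 = 0.392.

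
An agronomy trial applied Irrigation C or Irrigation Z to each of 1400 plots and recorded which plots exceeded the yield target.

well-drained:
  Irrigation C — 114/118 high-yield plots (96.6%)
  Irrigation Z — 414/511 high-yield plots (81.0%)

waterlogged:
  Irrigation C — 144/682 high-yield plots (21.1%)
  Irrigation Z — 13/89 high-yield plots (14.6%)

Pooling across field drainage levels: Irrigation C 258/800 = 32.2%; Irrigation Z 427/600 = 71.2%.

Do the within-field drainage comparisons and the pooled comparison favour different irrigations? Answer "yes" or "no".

yes

Within each field drainage level (well-drained 96.6% vs 81.0%; waterlogged 21.1% vs 14.6%), Irrigation C has the higher rate every time. Pooled: 32.2% vs 71.2% — Irrigation Z has the higher rate overall. The two comparisons disagree.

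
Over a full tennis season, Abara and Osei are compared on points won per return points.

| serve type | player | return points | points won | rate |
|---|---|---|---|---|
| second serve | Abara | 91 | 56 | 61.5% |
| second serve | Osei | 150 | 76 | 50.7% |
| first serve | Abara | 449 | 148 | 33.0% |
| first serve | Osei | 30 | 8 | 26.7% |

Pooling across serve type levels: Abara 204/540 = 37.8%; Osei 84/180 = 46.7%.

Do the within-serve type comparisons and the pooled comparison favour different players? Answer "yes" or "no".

yes

Within each serve type level (second serve 61.5% vs 50.7%; first serve 33.0% vs 26.7%), Abara has the higher rate every time. Pooled: 37.8% vs 46.7% — Osei has the higher rate overall. The two comparisons disagree.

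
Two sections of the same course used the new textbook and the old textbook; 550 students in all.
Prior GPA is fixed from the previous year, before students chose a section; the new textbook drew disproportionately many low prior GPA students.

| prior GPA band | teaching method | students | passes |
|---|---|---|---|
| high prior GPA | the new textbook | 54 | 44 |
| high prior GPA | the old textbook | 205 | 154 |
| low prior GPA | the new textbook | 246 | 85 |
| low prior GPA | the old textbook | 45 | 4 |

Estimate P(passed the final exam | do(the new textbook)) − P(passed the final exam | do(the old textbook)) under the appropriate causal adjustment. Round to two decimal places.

+0.17

Prior GPA band differs across teaching methods for reasons unrelated to any effect of the teaching method itself, and it separately predicts the outcome — a classic confounder. We must compare within prior GPA band levels.
Adjusting over the population distribution of prior GPA band: 0.471·(0.815−0.751) + 0.529·(0.346−0.089) = +0.166.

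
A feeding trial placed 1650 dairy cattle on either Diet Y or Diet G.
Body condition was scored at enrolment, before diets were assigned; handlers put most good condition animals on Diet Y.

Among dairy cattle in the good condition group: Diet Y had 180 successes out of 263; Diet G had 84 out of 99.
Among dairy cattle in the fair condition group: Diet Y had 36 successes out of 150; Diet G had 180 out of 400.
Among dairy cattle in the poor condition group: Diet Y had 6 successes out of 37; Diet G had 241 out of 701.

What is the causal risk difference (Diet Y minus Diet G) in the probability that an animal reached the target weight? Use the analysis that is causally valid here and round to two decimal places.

-0.19

Diet G is higher inside every starting body condition stratum but Diet Y is higher in aggregate. Whether to stratify depends on how starting body condition relates to the diet.
Starting body condition is set before the diet has any effect — it is not caused by the diet — and it independently drives the outcome. That makes it a confounder, so the causal comparison is within starting body condition levels.
Adjusting over the population distribution of starting body condition: 0.219·(0.684−0.848) + 0.333·(0.240−0.450) + 0.447·(0.162−0.344) = -0.187.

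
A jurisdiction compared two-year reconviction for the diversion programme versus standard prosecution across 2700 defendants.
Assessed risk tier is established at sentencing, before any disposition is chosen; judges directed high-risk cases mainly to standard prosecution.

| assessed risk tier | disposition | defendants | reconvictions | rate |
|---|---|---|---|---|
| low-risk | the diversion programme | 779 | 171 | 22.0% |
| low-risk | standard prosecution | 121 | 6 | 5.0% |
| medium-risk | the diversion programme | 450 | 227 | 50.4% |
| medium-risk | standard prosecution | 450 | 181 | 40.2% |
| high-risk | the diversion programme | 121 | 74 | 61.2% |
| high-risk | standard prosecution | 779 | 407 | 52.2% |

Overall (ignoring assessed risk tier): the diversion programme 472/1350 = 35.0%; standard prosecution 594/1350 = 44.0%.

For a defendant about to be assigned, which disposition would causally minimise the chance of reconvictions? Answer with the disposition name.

The imbalance in assessed risk tier arose from how defendants were allocated, not from anything the disposition did; and assessed risk tier independently affects the outcome. The pooled gap is confounded — condition on assessed risk tier.
Within each level — low-risk: 22.0% vs 5.0%; medium-risk: 50.4% vs 40.2%; high-risk: 61.2% vs 52.2% — standard prosecution is lower every time.

standard prosecution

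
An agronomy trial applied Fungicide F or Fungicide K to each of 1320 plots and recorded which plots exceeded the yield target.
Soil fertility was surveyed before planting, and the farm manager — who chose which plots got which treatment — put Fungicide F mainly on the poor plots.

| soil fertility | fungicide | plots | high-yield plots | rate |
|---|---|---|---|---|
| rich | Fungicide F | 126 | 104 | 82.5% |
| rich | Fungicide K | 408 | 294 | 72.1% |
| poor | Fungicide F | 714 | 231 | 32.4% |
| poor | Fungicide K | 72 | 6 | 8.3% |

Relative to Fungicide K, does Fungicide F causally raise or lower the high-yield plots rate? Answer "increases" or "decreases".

increases

Soil fertility differs across fungicides for reasons unrelated to any effect of the fungicide itself, and it separately predicts the outcome — a classic confounder. We must compare within soil fertility levels.
Within each level — rich: 82.5% vs 72.1%; poor: 32.4% vs 8.3% — Fungicide F is higher every time.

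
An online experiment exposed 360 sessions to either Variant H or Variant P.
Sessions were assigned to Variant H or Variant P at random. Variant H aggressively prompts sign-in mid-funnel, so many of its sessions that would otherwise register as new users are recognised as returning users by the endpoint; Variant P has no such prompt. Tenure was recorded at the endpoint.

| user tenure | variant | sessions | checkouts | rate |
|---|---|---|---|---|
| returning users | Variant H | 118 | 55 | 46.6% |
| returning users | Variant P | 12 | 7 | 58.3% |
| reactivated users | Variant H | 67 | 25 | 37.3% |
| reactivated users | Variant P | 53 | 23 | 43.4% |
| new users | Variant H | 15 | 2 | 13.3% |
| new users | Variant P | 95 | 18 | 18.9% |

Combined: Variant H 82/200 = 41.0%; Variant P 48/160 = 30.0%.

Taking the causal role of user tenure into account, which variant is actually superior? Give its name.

User tenure is downstream of the variant. One should not condition on a consequence of treatment, so the overall rates are the right comparison.
Pooled: Variant H 41.0% vs Variant P 30.0%; Variant H is higher overall.

Variant H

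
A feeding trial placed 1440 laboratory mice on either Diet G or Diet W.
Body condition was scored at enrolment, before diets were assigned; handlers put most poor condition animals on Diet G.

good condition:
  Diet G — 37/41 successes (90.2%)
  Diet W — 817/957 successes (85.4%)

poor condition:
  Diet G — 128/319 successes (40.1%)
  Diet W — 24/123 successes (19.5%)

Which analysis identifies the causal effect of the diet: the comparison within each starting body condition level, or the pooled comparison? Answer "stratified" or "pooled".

stratified

Diet G is higher inside every starting body condition stratum but Diet W is higher in aggregate. Whether to stratify depends on how starting body condition relates to the diet.
Here starting body condition is a common cause — it drives both which diet a case falls under and the outcome. The crude comparison mixes populations; the stratum-specific rates are the causally relevant ones.
Within each level — good condition: 90.2% vs 85.4%; poor condition: 40.1% vs 19.5% — Diet G is higher every time.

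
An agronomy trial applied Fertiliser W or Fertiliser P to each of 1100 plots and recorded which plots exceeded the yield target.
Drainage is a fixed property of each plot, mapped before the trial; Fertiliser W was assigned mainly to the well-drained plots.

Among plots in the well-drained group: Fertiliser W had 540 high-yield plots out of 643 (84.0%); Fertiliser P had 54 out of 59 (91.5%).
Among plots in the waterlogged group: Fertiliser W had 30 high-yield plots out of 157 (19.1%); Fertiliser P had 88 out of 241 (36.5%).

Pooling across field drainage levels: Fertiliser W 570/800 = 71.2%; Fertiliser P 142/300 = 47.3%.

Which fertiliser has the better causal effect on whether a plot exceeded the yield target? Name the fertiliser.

Fertiliser P

The imbalance in field drainage arose from how plots were allocated, not from anything the fertiliser did; and field drainage independently affects the outcome. The pooled gap is confounded — condition on field drainage.
Within each level — well-drained: 84.0% vs 91.5%; waterlogged: 19.1% vs 36.5% — Fertiliser P is higher every time.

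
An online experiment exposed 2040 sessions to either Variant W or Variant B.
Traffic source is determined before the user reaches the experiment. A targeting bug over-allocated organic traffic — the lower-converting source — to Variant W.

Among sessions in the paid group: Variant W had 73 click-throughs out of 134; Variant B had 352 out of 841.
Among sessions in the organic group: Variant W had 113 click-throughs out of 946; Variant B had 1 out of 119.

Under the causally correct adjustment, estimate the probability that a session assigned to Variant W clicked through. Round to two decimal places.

The traffic source-specific comparison favours Variant W throughout, but the pooled figures favour Variant B. The question is whether to condition on traffic source.
Traffic source differs across variants for reasons unrelated to any effect of the variant itself, and it separately predicts the outcome — a classic confounder. We must compare within traffic source levels.
Standardising Variant W to the population traffic source mix: 0.478·73/134 + 0.522·113/946 = 0.323.

0.32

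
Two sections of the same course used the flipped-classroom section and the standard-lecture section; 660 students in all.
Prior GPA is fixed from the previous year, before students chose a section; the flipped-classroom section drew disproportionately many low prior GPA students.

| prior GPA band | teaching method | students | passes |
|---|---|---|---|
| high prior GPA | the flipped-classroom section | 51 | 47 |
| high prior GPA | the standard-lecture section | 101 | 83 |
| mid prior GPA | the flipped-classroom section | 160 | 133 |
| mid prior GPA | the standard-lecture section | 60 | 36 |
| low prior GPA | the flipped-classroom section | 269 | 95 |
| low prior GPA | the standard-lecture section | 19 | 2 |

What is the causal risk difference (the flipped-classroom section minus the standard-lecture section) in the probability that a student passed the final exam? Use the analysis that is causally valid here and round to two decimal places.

Prior GPA band is set before the teaching method has any effect — it is not caused by the teaching method — and it independently drives the outcome. That makes it a confounder, so the causal comparison is within prior GPA band levels.
Adjusting over the population distribution of prior GPA band: 0.230·(0.922−0.822) + 0.333·(0.831−0.600) + 0.436·(0.353−0.105) = +0.208.

+0.21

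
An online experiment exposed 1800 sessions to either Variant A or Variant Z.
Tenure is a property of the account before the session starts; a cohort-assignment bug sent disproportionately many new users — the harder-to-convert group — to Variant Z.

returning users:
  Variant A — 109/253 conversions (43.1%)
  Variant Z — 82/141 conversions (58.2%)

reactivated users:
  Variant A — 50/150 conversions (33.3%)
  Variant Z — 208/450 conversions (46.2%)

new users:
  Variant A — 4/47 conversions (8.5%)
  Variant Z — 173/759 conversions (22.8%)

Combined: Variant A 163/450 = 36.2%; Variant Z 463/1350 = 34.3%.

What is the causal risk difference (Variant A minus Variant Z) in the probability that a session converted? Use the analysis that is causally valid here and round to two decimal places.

Variant Z is higher inside every user tenure stratum but Variant A is higher in aggregate. Whether to stratify depends on how user tenure relates to the variant.
Here user tenure is a common cause — it drives both which variant a case falls under and the outcome. The crude comparison mixes populations; the stratum-specific rates are the causally relevant ones.
Adjusting over the population distribution of user tenure: 0.219·(0.431−0.582) + 0.333·(0.333−0.462) + 0.448·(0.085−0.228) = -0.140.

-0.14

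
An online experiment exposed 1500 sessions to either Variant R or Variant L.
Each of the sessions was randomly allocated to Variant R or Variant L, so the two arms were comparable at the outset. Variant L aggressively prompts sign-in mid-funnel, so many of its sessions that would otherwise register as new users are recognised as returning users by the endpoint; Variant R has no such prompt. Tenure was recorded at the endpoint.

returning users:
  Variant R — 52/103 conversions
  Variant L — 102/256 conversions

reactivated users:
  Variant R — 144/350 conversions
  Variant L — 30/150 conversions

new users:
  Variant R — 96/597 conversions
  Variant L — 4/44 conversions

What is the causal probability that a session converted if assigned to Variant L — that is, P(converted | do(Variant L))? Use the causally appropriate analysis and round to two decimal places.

0.30

The stratified and pooled comparisons disagree (Variant R wins within each user tenure; Variant L wins overall), so the answer turns on the causal role of user tenure.
Because the variant influences user tenure, user tenure is a post-treatment mediator, not a confounder. Stratifying on it would bias the estimate; the causal effect is the crude pooled difference.
So P(outcome | do(Variant L)) is just the pooled rate for Variant L: 136/450 = 0.302.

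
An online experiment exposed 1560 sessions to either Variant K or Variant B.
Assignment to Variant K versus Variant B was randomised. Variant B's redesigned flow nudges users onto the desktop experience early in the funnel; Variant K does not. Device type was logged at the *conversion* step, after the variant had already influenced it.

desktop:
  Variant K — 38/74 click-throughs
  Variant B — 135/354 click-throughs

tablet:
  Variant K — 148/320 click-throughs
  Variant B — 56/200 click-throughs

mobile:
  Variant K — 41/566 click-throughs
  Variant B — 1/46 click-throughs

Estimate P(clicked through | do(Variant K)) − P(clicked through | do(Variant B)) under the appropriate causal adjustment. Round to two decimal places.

Because the variant influences device type, device type is a post-treatment mediator, not a confounder. Stratifying on it would bias the estimate; the causal effect is the crude pooled difference.
The causal difference is the pooled difference: 0.236 − 0.320 = -0.084.

-0.08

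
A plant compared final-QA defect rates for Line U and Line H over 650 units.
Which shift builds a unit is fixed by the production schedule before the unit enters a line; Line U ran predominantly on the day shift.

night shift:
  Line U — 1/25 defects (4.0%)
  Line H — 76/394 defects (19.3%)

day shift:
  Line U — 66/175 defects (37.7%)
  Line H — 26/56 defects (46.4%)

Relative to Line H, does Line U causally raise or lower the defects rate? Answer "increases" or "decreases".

The stratified and pooled comparisons disagree (Line U wins within each shift; Line H wins overall), so the answer turns on the causal role of shift.
Since shift is a pre-existing factor (not a product of the line) and it affects the outcome on its own, it is a confounder. The stratified rates, not the pooled rate, identify the causal effect.
Within each level — night shift: 4.0% vs 19.3%; day shift: 37.7% vs 46.4% — Line U is lower every time.

decreases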